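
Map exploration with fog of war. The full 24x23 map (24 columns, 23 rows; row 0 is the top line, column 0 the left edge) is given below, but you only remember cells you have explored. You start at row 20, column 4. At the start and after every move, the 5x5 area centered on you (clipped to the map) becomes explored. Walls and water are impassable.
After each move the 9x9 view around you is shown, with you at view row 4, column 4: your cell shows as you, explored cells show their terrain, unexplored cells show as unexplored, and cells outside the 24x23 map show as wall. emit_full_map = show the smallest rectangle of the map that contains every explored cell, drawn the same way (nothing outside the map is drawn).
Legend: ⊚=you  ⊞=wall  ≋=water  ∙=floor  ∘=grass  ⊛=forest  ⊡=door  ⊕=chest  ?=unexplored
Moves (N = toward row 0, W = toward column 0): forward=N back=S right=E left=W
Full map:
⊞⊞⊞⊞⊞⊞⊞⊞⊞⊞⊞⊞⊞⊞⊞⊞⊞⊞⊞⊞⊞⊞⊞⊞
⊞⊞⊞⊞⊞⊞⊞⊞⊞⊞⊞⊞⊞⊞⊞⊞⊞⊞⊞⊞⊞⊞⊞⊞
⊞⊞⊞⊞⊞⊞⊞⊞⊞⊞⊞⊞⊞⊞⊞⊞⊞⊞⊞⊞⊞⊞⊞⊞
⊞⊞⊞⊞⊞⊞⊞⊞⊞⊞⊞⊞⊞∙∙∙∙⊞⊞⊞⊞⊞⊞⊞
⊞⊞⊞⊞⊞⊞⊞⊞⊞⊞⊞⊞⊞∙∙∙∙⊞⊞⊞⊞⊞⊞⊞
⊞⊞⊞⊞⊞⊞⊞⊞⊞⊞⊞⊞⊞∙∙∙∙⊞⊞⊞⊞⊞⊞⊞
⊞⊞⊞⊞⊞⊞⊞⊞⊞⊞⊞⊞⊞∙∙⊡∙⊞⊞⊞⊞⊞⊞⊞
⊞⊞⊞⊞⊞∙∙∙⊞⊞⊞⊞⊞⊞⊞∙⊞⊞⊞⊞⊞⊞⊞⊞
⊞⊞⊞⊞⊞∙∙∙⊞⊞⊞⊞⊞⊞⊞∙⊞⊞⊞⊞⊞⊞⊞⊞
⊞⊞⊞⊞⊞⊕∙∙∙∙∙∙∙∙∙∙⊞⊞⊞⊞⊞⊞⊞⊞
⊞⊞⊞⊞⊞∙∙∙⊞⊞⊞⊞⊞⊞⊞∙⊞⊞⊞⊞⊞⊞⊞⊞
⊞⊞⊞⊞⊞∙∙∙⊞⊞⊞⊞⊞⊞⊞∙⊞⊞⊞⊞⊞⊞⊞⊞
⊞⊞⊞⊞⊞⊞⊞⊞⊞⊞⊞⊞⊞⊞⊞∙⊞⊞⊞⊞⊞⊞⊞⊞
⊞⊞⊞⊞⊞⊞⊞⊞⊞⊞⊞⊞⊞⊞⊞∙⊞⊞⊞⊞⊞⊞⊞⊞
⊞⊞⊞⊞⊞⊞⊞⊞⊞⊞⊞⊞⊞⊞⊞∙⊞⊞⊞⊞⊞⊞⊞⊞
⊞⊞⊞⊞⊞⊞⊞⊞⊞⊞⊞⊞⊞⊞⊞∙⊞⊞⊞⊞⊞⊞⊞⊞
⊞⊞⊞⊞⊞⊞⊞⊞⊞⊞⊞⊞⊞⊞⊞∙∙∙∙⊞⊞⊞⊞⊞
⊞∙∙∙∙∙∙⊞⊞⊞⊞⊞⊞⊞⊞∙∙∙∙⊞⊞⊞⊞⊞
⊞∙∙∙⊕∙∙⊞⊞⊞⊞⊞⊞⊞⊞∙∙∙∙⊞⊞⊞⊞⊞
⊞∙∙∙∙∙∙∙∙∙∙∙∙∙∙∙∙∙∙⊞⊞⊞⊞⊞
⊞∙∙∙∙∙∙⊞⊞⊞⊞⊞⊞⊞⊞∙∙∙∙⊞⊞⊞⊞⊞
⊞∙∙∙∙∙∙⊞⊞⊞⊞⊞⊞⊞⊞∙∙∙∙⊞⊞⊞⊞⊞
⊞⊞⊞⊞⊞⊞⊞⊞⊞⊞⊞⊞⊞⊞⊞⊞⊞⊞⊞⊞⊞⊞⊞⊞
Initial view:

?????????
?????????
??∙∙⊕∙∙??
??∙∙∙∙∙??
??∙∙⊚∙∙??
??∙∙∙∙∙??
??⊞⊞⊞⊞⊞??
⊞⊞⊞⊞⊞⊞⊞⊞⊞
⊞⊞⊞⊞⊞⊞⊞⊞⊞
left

⊞????????
⊞????????
⊞?∙∙∙⊕∙∙?
⊞?∙∙∙∙∙∙?
⊞?∙∙⊚∙∙∙?
⊞?∙∙∙∙∙∙?
⊞?⊞⊞⊞⊞⊞⊞?
⊞⊞⊞⊞⊞⊞⊞⊞⊞
⊞⊞⊞⊞⊞⊞⊞⊞⊞

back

⊞????????
⊞?∙∙∙⊕∙∙?
⊞?∙∙∙∙∙∙?
⊞?∙∙∙∙∙∙?
⊞?∙∙⊚∙∙∙?
⊞?⊞⊞⊞⊞⊞⊞?
⊞⊞⊞⊞⊞⊞⊞⊞⊞
⊞⊞⊞⊞⊞⊞⊞⊞⊞
⊞⊞⊞⊞⊞⊞⊞⊞⊞

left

⊞⊞???????
⊞⊞?∙∙∙⊕∙∙
⊞⊞⊞∙∙∙∙∙∙
⊞⊞⊞∙∙∙∙∙∙
⊞⊞⊞∙⊚∙∙∙∙
⊞⊞⊞⊞⊞⊞⊞⊞⊞
⊞⊞⊞⊞⊞⊞⊞⊞⊞
⊞⊞⊞⊞⊞⊞⊞⊞⊞
⊞⊞⊞⊞⊞⊞⊞⊞⊞

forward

⊞⊞???????
⊞⊞???????
⊞⊞⊞∙∙∙⊕∙∙
⊞⊞⊞∙∙∙∙∙∙
⊞⊞⊞∙⊚∙∙∙∙
⊞⊞⊞∙∙∙∙∙∙
⊞⊞⊞⊞⊞⊞⊞⊞⊞
⊞⊞⊞⊞⊞⊞⊞⊞⊞
⊞⊞⊞⊞⊞⊞⊞⊞⊞

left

⊞⊞⊞??????
⊞⊞⊞??????
⊞⊞⊞⊞∙∙∙⊕∙
⊞⊞⊞⊞∙∙∙∙∙
⊞⊞⊞⊞⊚∙∙∙∙
⊞⊞⊞⊞∙∙∙∙∙
⊞⊞⊞⊞⊞⊞⊞⊞⊞
⊞⊞⊞⊞⊞⊞⊞⊞⊞
⊞⊞⊞⊞⊞⊞⊞⊞⊞

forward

⊞⊞⊞??????
⊞⊞⊞??????
⊞⊞⊞⊞∙∙∙??
⊞⊞⊞⊞∙∙∙⊕∙
⊞⊞⊞⊞⊚∙∙∙∙
⊞⊞⊞⊞∙∙∙∙∙
⊞⊞⊞⊞∙∙∙∙∙
⊞⊞⊞⊞⊞⊞⊞⊞⊞
⊞⊞⊞⊞⊞⊞⊞⊞⊞

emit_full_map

⊞∙∙∙???
⊞∙∙∙⊕∙∙
⊞⊚∙∙∙∙∙
⊞∙∙∙∙∙∙
⊞∙∙∙∙∙∙
⊞⊞⊞⊞⊞⊞⊞

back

⊞⊞⊞??????
⊞⊞⊞⊞∙∙∙??
⊞⊞⊞⊞∙∙∙⊕∙
⊞⊞⊞⊞∙∙∙∙∙
⊞⊞⊞⊞⊚∙∙∙∙
⊞⊞⊞⊞∙∙∙∙∙
⊞⊞⊞⊞⊞⊞⊞⊞⊞
⊞⊞⊞⊞⊞⊞⊞⊞⊞
⊞⊞⊞⊞⊞⊞⊞⊞⊞

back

⊞⊞⊞⊞∙∙∙??
⊞⊞⊞⊞∙∙∙⊕∙
⊞⊞⊞⊞∙∙∙∙∙
⊞⊞⊞⊞∙∙∙∙∙
⊞⊞⊞⊞⊚∙∙∙∙
⊞⊞⊞⊞⊞⊞⊞⊞⊞
⊞⊞⊞⊞⊞⊞⊞⊞⊞
⊞⊞⊞⊞⊞⊞⊞⊞⊞
⊞⊞⊞⊞⊞⊞⊞⊞⊞

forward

⊞⊞⊞??????
⊞⊞⊞⊞∙∙∙??
⊞⊞⊞⊞∙∙∙⊕∙
⊞⊞⊞⊞∙∙∙∙∙
⊞⊞⊞⊞⊚∙∙∙∙
⊞⊞⊞⊞∙∙∙∙∙
⊞⊞⊞⊞⊞⊞⊞⊞⊞
⊞⊞⊞⊞⊞⊞⊞⊞⊞
⊞⊞⊞⊞⊞⊞⊞⊞⊞

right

⊞⊞???????
⊞⊞⊞∙∙∙???
⊞⊞⊞∙∙∙⊕∙∙
⊞⊞⊞∙∙∙∙∙∙
⊞⊞⊞∙⊚∙∙∙∙
⊞⊞⊞∙∙∙∙∙∙
⊞⊞⊞⊞⊞⊞⊞⊞⊞
⊞⊞⊞⊞⊞⊞⊞⊞⊞
⊞⊞⊞⊞⊞⊞⊞⊞⊞

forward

⊞⊞???????
⊞⊞???????
⊞⊞⊞∙∙∙∙??
⊞⊞⊞∙∙∙⊕∙∙
⊞⊞⊞∙⊚∙∙∙∙
⊞⊞⊞∙∙∙∙∙∙
⊞⊞⊞∙∙∙∙∙∙
⊞⊞⊞⊞⊞⊞⊞⊞⊞
⊞⊞⊞⊞⊞⊞⊞⊞⊞

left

⊞⊞⊞??????
⊞⊞⊞??????
⊞⊞⊞⊞∙∙∙∙?
⊞⊞⊞⊞∙∙∙⊕∙
⊞⊞⊞⊞⊚∙∙∙∙
⊞⊞⊞⊞∙∙∙∙∙
⊞⊞⊞⊞∙∙∙∙∙
⊞⊞⊞⊞⊞⊞⊞⊞⊞
⊞⊞⊞⊞⊞⊞⊞⊞⊞

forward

⊞⊞⊞??????
⊞⊞⊞??????
⊞⊞⊞⊞⊞⊞⊞??
⊞⊞⊞⊞∙∙∙∙?
⊞⊞⊞⊞⊚∙∙⊕∙
⊞⊞⊞⊞∙∙∙∙∙
⊞⊞⊞⊞∙∙∙∙∙
⊞⊞⊞⊞∙∙∙∙∙
⊞⊞⊞⊞⊞⊞⊞⊞⊞

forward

⊞⊞⊞??????
⊞⊞⊞??????
⊞⊞⊞⊞⊞⊞⊞??
⊞⊞⊞⊞⊞⊞⊞??
⊞⊞⊞⊞⊚∙∙∙?
⊞⊞⊞⊞∙∙∙⊕∙
⊞⊞⊞⊞∙∙∙∙∙
⊞⊞⊞⊞∙∙∙∙∙
⊞⊞⊞⊞∙∙∙∙∙

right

⊞⊞???????
⊞⊞???????
⊞⊞⊞⊞⊞⊞⊞??
⊞⊞⊞⊞⊞⊞⊞??
⊞⊞⊞∙⊚∙∙??
⊞⊞⊞∙∙∙⊕∙∙
⊞⊞⊞∙∙∙∙∙∙
⊞⊞⊞∙∙∙∙∙∙
⊞⊞⊞∙∙∙∙∙∙

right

⊞????????
⊞????????
⊞⊞⊞⊞⊞⊞⊞??
⊞⊞⊞⊞⊞⊞⊞??
⊞⊞∙∙⊚∙∙??
⊞⊞∙∙∙⊕∙∙?
⊞⊞∙∙∙∙∙∙?
⊞⊞∙∙∙∙∙∙?
⊞⊞∙∙∙∙∙∙?

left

⊞⊞???????
⊞⊞???????
⊞⊞⊞⊞⊞⊞⊞⊞?
⊞⊞⊞⊞⊞⊞⊞⊞?
⊞⊞⊞∙⊚∙∙∙?
⊞⊞⊞∙∙∙⊕∙∙
⊞⊞⊞∙∙∙∙∙∙
⊞⊞⊞∙∙∙∙∙∙
⊞⊞⊞∙∙∙∙∙∙

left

⊞⊞⊞??????
⊞⊞⊞??????
⊞⊞⊞⊞⊞⊞⊞⊞⊞
⊞⊞⊞⊞⊞⊞⊞⊞⊞
⊞⊞⊞⊞⊚∙∙∙∙
⊞⊞⊞⊞∙∙∙⊕∙
⊞⊞⊞⊞∙∙∙∙∙
⊞⊞⊞⊞∙∙∙∙∙
⊞⊞⊞⊞∙∙∙∙∙

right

⊞⊞???????
⊞⊞???????
⊞⊞⊞⊞⊞⊞⊞⊞?
⊞⊞⊞⊞⊞⊞⊞⊞?
⊞⊞⊞∙⊚∙∙∙?
⊞⊞⊞∙∙∙⊕∙∙
⊞⊞⊞∙∙∙∙∙∙
⊞⊞⊞∙∙∙∙∙∙
⊞⊞⊞∙∙∙∙∙∙

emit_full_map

⊞⊞⊞⊞⊞⊞?
⊞⊞⊞⊞⊞⊞?
⊞∙⊚∙∙∙?
⊞∙∙∙⊕∙∙
⊞∙∙∙∙∙∙
⊞∙∙∙∙∙∙
⊞∙∙∙∙∙∙
⊞⊞⊞⊞⊞⊞⊞

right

⊞????????
⊞????????
⊞⊞⊞⊞⊞⊞⊞??
⊞⊞⊞⊞⊞⊞⊞??
⊞⊞∙∙⊚∙∙??
⊞⊞∙∙∙⊕∙∙?
⊞⊞∙∙∙∙∙∙?
⊞⊞∙∙∙∙∙∙?
⊞⊞∙∙∙∙∙∙?


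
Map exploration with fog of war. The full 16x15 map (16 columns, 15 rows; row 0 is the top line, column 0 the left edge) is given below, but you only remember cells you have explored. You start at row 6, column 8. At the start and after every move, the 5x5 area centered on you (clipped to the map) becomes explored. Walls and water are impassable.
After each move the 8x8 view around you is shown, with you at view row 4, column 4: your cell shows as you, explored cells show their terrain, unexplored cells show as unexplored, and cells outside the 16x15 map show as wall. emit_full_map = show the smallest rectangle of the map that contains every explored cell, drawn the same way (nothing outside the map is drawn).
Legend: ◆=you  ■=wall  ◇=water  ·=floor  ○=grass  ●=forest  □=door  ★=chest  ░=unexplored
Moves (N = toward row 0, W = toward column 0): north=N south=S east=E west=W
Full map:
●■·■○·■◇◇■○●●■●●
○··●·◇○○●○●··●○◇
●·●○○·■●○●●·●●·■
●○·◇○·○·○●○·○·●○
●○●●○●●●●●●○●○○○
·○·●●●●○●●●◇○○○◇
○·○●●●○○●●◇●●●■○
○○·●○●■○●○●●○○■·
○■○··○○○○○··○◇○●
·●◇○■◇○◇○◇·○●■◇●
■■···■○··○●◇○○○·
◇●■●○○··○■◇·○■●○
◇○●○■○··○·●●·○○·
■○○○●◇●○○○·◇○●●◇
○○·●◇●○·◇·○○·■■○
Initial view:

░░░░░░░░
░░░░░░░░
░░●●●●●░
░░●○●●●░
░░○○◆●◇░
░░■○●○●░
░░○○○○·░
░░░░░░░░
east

░░░░░░░░
░░░░░░░░
░●●●●●○░
░●○●●●◇░
░○○●◆◇●░
░■○●○●●░
░○○○○··░
░░░░░░░░

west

░░░░░░░░
░░░░░░░░
░░●●●●●○
░░●○●●●◇
░░○○◆●◇●
░░■○●○●●
░░○○○○··
░░░░░░░░

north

░░░░░░░░
░░░░░░░░
░░○·○●○░
░░●●●●●○
░░●○◆●●◇
░░○○●●◇●
░░■○●○●●
░░○○○○··

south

░░░░░░░░
░░○·○●○░
░░●●●●●○
░░●○●●●◇
░░○○◆●◇●
░░■○●○●●
░░○○○○··
░░░░░░░░

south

░░○·○●○░
░░●●●●●○
░░●○●●●◇
░░○○●●◇●
░░■○◆○●●
░░○○○○··
░░○◇○◇·░
░░░░░░░░

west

░░░○·○●○
░░░●●●●●
░░●●○●●●
░░●○○●●◇
░░●■◆●○●
░░○○○○○·
░░◇○◇○◇·
░░░░░░░░

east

░░○·○●○░
░░●●●●●○
░●●○●●●◇
░●○○●●◇●
░●■○◆○●●
░○○○○○··
░◇○◇○◇·░
░░░░░░░░

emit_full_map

░○·○●○░
░●●●●●○
●●○●●●◇
●○○●●◇●
●■○◆○●●
○○○○○··
◇○◇○◇·░

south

░░●●●●●○
░●●○●●●◇
░●○○●●◇●
░●■○●○●●
░○○○◆○··
░◇○◇○◇·░
░░○··○●░
░░░░░░░░

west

░░░●●●●●
░░●●○●●●
░░●○○●●◇
░░●■○●○●
░░○○◆○○·
░░◇○◇○◇·
░░■○··○●
░░░░░░░░

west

░░░░●●●●
░░░●●○●●
░░●●○○●●
░░○●■○●○
░░·○◆○○○
░░■◇○◇○◇
░░·■○··○
░░░░░░░░

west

░░░░░●●●
░░░░●●○●
░░●●●○○●
░░●○●■○●
░░··◆○○○
░░○■◇○◇○
░░··■○··
░░░░░░░░

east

░░░░●●●●
░░░●●○●●
░●●●○○●●
░●○●■○●○
░··○◆○○○
░○■◇○◇○◇
░··■○··○
░░░░░░░░

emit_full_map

░░░○·○●○░
░░░●●●●●○
░░●●○●●●◇
●●●○○●●◇●
●○●■○●○●●
··○◆○○○··
○■◇○◇○◇·░
··■○··○●░


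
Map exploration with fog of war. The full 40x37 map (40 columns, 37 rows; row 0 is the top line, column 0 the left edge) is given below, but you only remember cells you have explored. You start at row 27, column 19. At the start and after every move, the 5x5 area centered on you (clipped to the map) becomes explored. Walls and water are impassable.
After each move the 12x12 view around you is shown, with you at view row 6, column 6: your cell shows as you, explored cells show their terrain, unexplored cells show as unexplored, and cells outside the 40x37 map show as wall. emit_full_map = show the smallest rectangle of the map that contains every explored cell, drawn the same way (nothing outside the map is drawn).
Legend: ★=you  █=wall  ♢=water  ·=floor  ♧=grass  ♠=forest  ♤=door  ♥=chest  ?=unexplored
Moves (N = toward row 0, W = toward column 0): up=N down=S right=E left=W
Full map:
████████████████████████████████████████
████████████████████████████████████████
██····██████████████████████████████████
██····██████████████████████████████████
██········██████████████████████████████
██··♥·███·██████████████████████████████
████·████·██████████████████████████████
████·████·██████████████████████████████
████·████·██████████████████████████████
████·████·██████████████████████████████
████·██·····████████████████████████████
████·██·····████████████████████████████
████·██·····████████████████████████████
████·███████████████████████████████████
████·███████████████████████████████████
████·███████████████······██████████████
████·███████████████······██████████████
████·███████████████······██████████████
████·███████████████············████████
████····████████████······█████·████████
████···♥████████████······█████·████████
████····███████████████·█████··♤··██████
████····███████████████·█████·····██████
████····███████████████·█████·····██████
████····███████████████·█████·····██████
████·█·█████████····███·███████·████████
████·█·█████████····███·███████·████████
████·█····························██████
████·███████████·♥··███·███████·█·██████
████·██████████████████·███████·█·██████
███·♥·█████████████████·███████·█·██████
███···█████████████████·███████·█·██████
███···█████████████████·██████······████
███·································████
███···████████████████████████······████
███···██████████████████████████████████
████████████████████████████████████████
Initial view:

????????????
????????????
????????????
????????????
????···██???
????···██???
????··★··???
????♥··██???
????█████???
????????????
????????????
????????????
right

????????????
????????????
????????????
????????????
???···███???
???···███???
???···★··???
???♥··███???
???██████???
????????????
????????????
????????????

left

????????????
????????????
????????????
????????????
????···███??
????···███??
????··★···??
????♥··███??
????██████??
????????????
????????????
????????????

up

????????????
????????????
????????????
????????????
????█████???
????···███??
????··★███??
????······??
????♥··███??
????██████??
????????????
????????????

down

????????????
????????????
????????????
????█████???
????···███??
????···███??
????··★···??
????♥··███??
????██████??
????????????
????????????
????????????

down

????????????
????????????
????█████???
????···███??
????···███??
????······??
????♥·★███??
????██████??
????█████???
????????????
????????????
????????????

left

????????????
????????????
?????█████??
?????···███?
????····███?
????·······?
????·♥★·███?
????███████?
????██████??
????????????
????????????
????????????

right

????????????
????????????
????█████???
????···███??
???····███??
???·······??
???·♥·★███??
???███████??
???██████???
????????????
????????????
????????????

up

????????????
????????????
????????????
????█████???
????···███??
???····███??
???···★···??
???·♥··███??
???███████??
???██████???
????????????
????????????

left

????????????
????????????
????????????
?????█████??
????····███?
????····███?
????··★····?
????·♥··███?
????███████?
????██████??
????????????
????????????

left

????????????
????????????
????????????
??????█████?
????█····███
????█····███
????··★·····
????█·♥··███
????████████
?????██████?
????????????
????????????

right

????????????
????????????
????????????
?????█████??
???█····███?
???█····███?
???···★····?
???█·♥··███?
???████████?
????██████??
????????????
????????????

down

????????????
????????????
?????█████??
???█····███?
???█····███?
???········?
???█·♥★·███?
???████████?
????██████??
????????????
????????????
????????????

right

????????????
????????????
????█████???
??█····███??
??█····███??
??········??
??█·♥·★███??
??████████??
???██████???
????????????
????????????
????????????

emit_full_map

??█████?
█····███
█····███
········
█·♥·★███
████████
?██████?

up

????????????
????????????
????????????
????█████???
??█····███??
??█····███??
??····★···??
??█·♥··███??
??████████??
???██████???
????????????
????????????

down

????????????
????????????
????█████???
??█····███??
??█····███??
??········??
??█·♥·★███??
??████████??
???██████???
????????????
????????????
????????????

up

????????????
????????????
????????????
????█████???
??█····███??
??█····███??
??····★···??
??█·♥··███??
??████████??
???██████???
????????????
????????????


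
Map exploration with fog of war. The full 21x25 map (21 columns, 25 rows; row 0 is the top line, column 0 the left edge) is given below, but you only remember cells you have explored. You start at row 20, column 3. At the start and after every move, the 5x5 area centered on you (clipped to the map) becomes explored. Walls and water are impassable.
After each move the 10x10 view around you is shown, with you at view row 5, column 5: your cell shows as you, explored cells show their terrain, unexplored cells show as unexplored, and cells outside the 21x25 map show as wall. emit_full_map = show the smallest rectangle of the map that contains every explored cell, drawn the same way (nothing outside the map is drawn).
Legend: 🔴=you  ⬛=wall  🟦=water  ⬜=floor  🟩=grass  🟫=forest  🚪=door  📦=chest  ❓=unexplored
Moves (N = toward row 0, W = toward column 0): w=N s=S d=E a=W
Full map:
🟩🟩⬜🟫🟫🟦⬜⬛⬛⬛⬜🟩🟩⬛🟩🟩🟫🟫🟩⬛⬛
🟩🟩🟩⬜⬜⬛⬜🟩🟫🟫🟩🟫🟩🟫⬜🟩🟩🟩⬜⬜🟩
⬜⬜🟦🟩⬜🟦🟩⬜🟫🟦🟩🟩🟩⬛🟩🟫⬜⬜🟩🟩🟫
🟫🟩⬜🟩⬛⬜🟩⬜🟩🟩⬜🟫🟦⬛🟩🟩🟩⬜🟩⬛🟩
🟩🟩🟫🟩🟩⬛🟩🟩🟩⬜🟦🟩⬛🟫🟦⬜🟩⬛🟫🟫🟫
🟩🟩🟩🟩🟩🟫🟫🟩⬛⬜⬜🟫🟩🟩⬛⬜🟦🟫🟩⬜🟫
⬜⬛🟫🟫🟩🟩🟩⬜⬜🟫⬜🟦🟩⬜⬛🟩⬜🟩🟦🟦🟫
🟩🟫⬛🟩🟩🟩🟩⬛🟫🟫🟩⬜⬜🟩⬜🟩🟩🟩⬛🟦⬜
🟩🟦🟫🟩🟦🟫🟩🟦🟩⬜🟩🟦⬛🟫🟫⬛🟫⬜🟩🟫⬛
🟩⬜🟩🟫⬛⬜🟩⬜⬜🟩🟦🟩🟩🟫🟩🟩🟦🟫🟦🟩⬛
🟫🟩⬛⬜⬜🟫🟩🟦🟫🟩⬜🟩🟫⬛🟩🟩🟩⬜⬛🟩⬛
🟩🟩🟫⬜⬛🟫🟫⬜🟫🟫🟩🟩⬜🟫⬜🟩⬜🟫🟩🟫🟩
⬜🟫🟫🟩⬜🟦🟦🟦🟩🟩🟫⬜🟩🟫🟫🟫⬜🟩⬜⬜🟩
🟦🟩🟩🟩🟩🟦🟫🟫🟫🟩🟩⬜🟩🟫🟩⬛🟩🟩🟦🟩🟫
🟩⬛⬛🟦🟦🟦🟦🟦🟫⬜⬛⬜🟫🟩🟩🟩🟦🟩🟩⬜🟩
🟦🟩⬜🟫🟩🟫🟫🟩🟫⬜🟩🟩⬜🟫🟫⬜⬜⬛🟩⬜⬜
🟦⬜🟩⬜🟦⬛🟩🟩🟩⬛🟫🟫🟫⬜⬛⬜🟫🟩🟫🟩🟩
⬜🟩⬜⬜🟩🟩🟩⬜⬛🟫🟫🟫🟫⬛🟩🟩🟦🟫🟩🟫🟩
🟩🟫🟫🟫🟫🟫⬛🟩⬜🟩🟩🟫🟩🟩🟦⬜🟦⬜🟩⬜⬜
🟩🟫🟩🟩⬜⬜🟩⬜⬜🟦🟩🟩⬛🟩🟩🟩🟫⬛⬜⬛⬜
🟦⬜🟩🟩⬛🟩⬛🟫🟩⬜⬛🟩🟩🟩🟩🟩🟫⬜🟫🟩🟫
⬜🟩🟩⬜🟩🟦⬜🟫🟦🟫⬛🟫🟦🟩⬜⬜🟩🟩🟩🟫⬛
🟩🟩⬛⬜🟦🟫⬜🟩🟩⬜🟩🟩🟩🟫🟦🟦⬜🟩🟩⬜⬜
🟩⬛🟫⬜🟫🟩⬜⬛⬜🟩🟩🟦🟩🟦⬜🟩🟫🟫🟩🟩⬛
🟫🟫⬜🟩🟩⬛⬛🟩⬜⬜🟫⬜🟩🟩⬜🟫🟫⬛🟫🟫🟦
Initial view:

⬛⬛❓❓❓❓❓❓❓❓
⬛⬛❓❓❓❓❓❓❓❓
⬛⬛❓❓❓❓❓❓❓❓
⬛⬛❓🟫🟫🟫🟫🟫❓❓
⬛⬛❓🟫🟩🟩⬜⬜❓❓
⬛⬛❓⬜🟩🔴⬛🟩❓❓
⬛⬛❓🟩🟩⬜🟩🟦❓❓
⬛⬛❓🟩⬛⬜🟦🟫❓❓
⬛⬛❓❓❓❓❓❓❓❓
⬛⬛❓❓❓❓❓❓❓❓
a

⬛⬛⬛❓❓❓❓❓❓❓
⬛⬛⬛❓❓❓❓❓❓❓
⬛⬛⬛❓❓❓❓❓❓❓
⬛⬛⬛🟩🟫🟫🟫🟫🟫❓
⬛⬛⬛🟩🟫🟩🟩⬜⬜❓
⬛⬛⬛🟦⬜🔴🟩⬛🟩❓
⬛⬛⬛⬜🟩🟩⬜🟩🟦❓
⬛⬛⬛🟩🟩⬛⬜🟦🟫❓
⬛⬛⬛❓❓❓❓❓❓❓
⬛⬛⬛❓❓❓❓❓❓❓

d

⬛⬛❓❓❓❓❓❓❓❓
⬛⬛❓❓❓❓❓❓❓❓
⬛⬛❓❓❓❓❓❓❓❓
⬛⬛🟩🟫🟫🟫🟫🟫❓❓
⬛⬛🟩🟫🟩🟩⬜⬜❓❓
⬛⬛🟦⬜🟩🔴⬛🟩❓❓
⬛⬛⬜🟩🟩⬜🟩🟦❓❓
⬛⬛🟩🟩⬛⬜🟦🟫❓❓
⬛⬛❓❓❓❓❓❓❓❓
⬛⬛❓❓❓❓❓❓❓❓

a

⬛⬛⬛❓❓❓❓❓❓❓
⬛⬛⬛❓❓❓❓❓❓❓
⬛⬛⬛❓❓❓❓❓❓❓
⬛⬛⬛🟩🟫🟫🟫🟫🟫❓
⬛⬛⬛🟩🟫🟩🟩⬜⬜❓
⬛⬛⬛🟦⬜🔴🟩⬛🟩❓
⬛⬛⬛⬜🟩🟩⬜🟩🟦❓
⬛⬛⬛🟩🟩⬛⬜🟦🟫❓
⬛⬛⬛❓❓❓❓❓❓❓
⬛⬛⬛❓❓❓❓❓❓❓

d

⬛⬛❓❓❓❓❓❓❓❓
⬛⬛❓❓❓❓❓❓❓❓
⬛⬛❓❓❓❓❓❓❓❓
⬛⬛🟩🟫🟫🟫🟫🟫❓❓
⬛⬛🟩🟫🟩🟩⬜⬜❓❓
⬛⬛🟦⬜🟩🔴⬛🟩❓❓
⬛⬛⬜🟩🟩⬜🟩🟦❓❓
⬛⬛🟩🟩⬛⬜🟦🟫❓❓
⬛⬛❓❓❓❓❓❓❓❓
⬛⬛❓❓❓❓❓❓❓❓

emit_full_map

🟩🟫🟫🟫🟫🟫
🟩🟫🟩🟩⬜⬜
🟦⬜🟩🔴⬛🟩
⬜🟩🟩⬜🟩🟦
🟩🟩⬛⬜🟦🟫

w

⬛⬛❓❓❓❓❓❓❓❓
⬛⬛❓❓❓❓❓❓❓❓
⬛⬛❓❓❓❓❓❓❓❓
⬛⬛❓🟩⬜⬜🟩🟩❓❓
⬛⬛🟩🟫🟫🟫🟫🟫❓❓
⬛⬛🟩🟫🟩🔴⬜⬜❓❓
⬛⬛🟦⬜🟩🟩⬛🟩❓❓
⬛⬛⬜🟩🟩⬜🟩🟦❓❓
⬛⬛🟩🟩⬛⬜🟦🟫❓❓
⬛⬛❓❓❓❓❓❓❓❓

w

⬛⬛❓❓❓❓❓❓❓❓
⬛⬛❓❓❓❓❓❓❓❓
⬛⬛❓❓❓❓❓❓❓❓
⬛⬛❓⬜🟩⬜🟦⬛❓❓
⬛⬛❓🟩⬜⬜🟩🟩❓❓
⬛⬛🟩🟫🟫🔴🟫🟫❓❓
⬛⬛🟩🟫🟩🟩⬜⬜❓❓
⬛⬛🟦⬜🟩🟩⬛🟩❓❓
⬛⬛⬜🟩🟩⬜🟩🟦❓❓
⬛⬛🟩🟩⬛⬜🟦🟫❓❓

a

⬛⬛⬛❓❓❓❓❓❓❓
⬛⬛⬛❓❓❓❓❓❓❓
⬛⬛⬛❓❓❓❓❓❓❓
⬛⬛⬛🟦⬜🟩⬜🟦⬛❓
⬛⬛⬛⬜🟩⬜⬜🟩🟩❓
⬛⬛⬛🟩🟫🔴🟫🟫🟫❓
⬛⬛⬛🟩🟫🟩🟩⬜⬜❓
⬛⬛⬛🟦⬜🟩🟩⬛🟩❓
⬛⬛⬛⬜🟩🟩⬜🟩🟦❓
⬛⬛⬛🟩🟩⬛⬜🟦🟫❓

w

⬛⬛⬛❓❓❓❓❓❓❓
⬛⬛⬛❓❓❓❓❓❓❓
⬛⬛⬛❓❓❓❓❓❓❓
⬛⬛⬛🟦🟩⬜🟫🟩❓❓
⬛⬛⬛🟦⬜🟩⬜🟦⬛❓
⬛⬛⬛⬜🟩🔴⬜🟩🟩❓
⬛⬛⬛🟩🟫🟫🟫🟫🟫❓
⬛⬛⬛🟩🟫🟩🟩⬜⬜❓
⬛⬛⬛🟦⬜🟩🟩⬛🟩❓
⬛⬛⬛⬜🟩🟩⬜🟩🟦❓

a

⬛⬛⬛⬛❓❓❓❓❓❓
⬛⬛⬛⬛❓❓❓❓❓❓
⬛⬛⬛⬛❓❓❓❓❓❓
⬛⬛⬛⬛🟦🟩⬜🟫🟩❓
⬛⬛⬛⬛🟦⬜🟩⬜🟦⬛
⬛⬛⬛⬛⬜🔴⬜⬜🟩🟩
⬛⬛⬛⬛🟩🟫🟫🟫🟫🟫
⬛⬛⬛⬛🟩🟫🟩🟩⬜⬜
⬛⬛⬛⬛🟦⬜🟩🟩⬛🟩
⬛⬛⬛⬛⬜🟩🟩⬜🟩🟦

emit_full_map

🟦🟩⬜🟫🟩❓
🟦⬜🟩⬜🟦⬛
⬜🔴⬜⬜🟩🟩
🟩🟫🟫🟫🟫🟫
🟩🟫🟩🟩⬜⬜
🟦⬜🟩🟩⬛🟩
⬜🟩🟩⬜🟩🟦
🟩🟩⬛⬜🟦🟫

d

⬛⬛⬛❓❓❓❓❓❓❓
⬛⬛⬛❓❓❓❓❓❓❓
⬛⬛⬛❓❓❓❓❓❓❓
⬛⬛⬛🟦🟩⬜🟫🟩❓❓
⬛⬛⬛🟦⬜🟩⬜🟦⬛❓
⬛⬛⬛⬜🟩🔴⬜🟩🟩❓
⬛⬛⬛🟩🟫🟫🟫🟫🟫❓
⬛⬛⬛🟩🟫🟩🟩⬜⬜❓
⬛⬛⬛🟦⬜🟩🟩⬛🟩❓
⬛⬛⬛⬜🟩🟩⬜🟩🟦❓

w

⬛⬛⬛❓❓❓❓❓❓❓
⬛⬛⬛❓❓❓❓❓❓❓
⬛⬛⬛❓❓❓❓❓❓❓
⬛⬛⬛🟩⬛⬛🟦🟦❓❓
⬛⬛⬛🟦🟩⬜🟫🟩❓❓
⬛⬛⬛🟦⬜🔴⬜🟦⬛❓
⬛⬛⬛⬜🟩⬜⬜🟩🟩❓
⬛⬛⬛🟩🟫🟫🟫🟫🟫❓
⬛⬛⬛🟩🟫🟩🟩⬜⬜❓
⬛⬛⬛🟦⬜🟩🟩⬛🟩❓

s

⬛⬛⬛❓❓❓❓❓❓❓
⬛⬛⬛❓❓❓❓❓❓❓
⬛⬛⬛🟩⬛⬛🟦🟦❓❓
⬛⬛⬛🟦🟩⬜🟫🟩❓❓
⬛⬛⬛🟦⬜🟩⬜🟦⬛❓
⬛⬛⬛⬜🟩🔴⬜🟩🟩❓
⬛⬛⬛🟩🟫🟫🟫🟫🟫❓
⬛⬛⬛🟩🟫🟩🟩⬜⬜❓
⬛⬛⬛🟦⬜🟩🟩⬛🟩❓
⬛⬛⬛⬜🟩🟩⬜🟩🟦❓

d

⬛⬛❓❓❓❓❓❓❓❓
⬛⬛❓❓❓❓❓❓❓❓
⬛⬛🟩⬛⬛🟦🟦❓❓❓
⬛⬛🟦🟩⬜🟫🟩🟫❓❓
⬛⬛🟦⬜🟩⬜🟦⬛❓❓
⬛⬛⬜🟩⬜🔴🟩🟩❓❓
⬛⬛🟩🟫🟫🟫🟫🟫❓❓
⬛⬛🟩🟫🟩🟩⬜⬜❓❓
⬛⬛🟦⬜🟩🟩⬛🟩❓❓
⬛⬛⬜🟩🟩⬜🟩🟦❓❓

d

⬛❓❓❓❓❓❓❓❓❓
⬛❓❓❓❓❓❓❓❓❓
⬛🟩⬛⬛🟦🟦❓❓❓❓
⬛🟦🟩⬜🟫🟩🟫🟫❓❓
⬛🟦⬜🟩⬜🟦⬛🟩❓❓
⬛⬜🟩⬜⬜🔴🟩🟩❓❓
⬛🟩🟫🟫🟫🟫🟫⬛❓❓
⬛🟩🟫🟩🟩⬜⬜🟩❓❓
⬛🟦⬜🟩🟩⬛🟩❓❓❓
⬛⬜🟩🟩⬜🟩🟦❓❓❓

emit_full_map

🟩⬛⬛🟦🟦❓❓
🟦🟩⬜🟫🟩🟫🟫
🟦⬜🟩⬜🟦⬛🟩
⬜🟩⬜⬜🔴🟩🟩
🟩🟫🟫🟫🟫🟫⬛
🟩🟫🟩🟩⬜⬜🟩
🟦⬜🟩🟩⬛🟩❓
⬜🟩🟩⬜🟩🟦❓
🟩🟩⬛⬜🟦🟫❓

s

⬛❓❓❓❓❓❓❓❓❓
⬛🟩⬛⬛🟦🟦❓❓❓❓
⬛🟦🟩⬜🟫🟩🟫🟫❓❓
⬛🟦⬜🟩⬜🟦⬛🟩❓❓
⬛⬜🟩⬜⬜🟩🟩🟩❓❓
⬛🟩🟫🟫🟫🔴🟫⬛❓❓
⬛🟩🟫🟩🟩⬜⬜🟩❓❓
⬛🟦⬜🟩🟩⬛🟩⬛❓❓
⬛⬜🟩🟩⬜🟩🟦❓❓❓
⬛🟩🟩⬛⬜🟦🟫❓❓❓

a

⬛⬛❓❓❓❓❓❓❓❓
⬛⬛🟩⬛⬛🟦🟦❓❓❓
⬛⬛🟦🟩⬜🟫🟩🟫🟫❓
⬛⬛🟦⬜🟩⬜🟦⬛🟩❓
⬛⬛⬜🟩⬜⬜🟩🟩🟩❓
⬛⬛🟩🟫🟫🔴🟫🟫⬛❓
⬛⬛🟩🟫🟩🟩⬜⬜🟩❓
⬛⬛🟦⬜🟩🟩⬛🟩⬛❓
⬛⬛⬜🟩🟩⬜🟩🟦❓❓
⬛⬛🟩🟩⬛⬜🟦🟫❓❓

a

⬛⬛⬛❓❓❓❓❓❓❓
⬛⬛⬛🟩⬛⬛🟦🟦❓❓
⬛⬛⬛🟦🟩⬜🟫🟩🟫🟫
⬛⬛⬛🟦⬜🟩⬜🟦⬛🟩
⬛⬛⬛⬜🟩⬜⬜🟩🟩🟩
⬛⬛⬛🟩🟫🔴🟫🟫🟫⬛
⬛⬛⬛🟩🟫🟩🟩⬜⬜🟩
⬛⬛⬛🟦⬜🟩🟩⬛🟩⬛
⬛⬛⬛⬜🟩🟩⬜🟩🟦❓
⬛⬛⬛🟩🟩⬛⬜🟦🟫❓

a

⬛⬛⬛⬛❓❓❓❓❓❓
⬛⬛⬛⬛🟩⬛⬛🟦🟦❓
⬛⬛⬛⬛🟦🟩⬜🟫🟩🟫
⬛⬛⬛⬛🟦⬜🟩⬜🟦⬛
⬛⬛⬛⬛⬜🟩⬜⬜🟩🟩
⬛⬛⬛⬛🟩🔴🟫🟫🟫🟫
⬛⬛⬛⬛🟩🟫🟩🟩⬜⬜
⬛⬛⬛⬛🟦⬜🟩🟩⬛🟩
⬛⬛⬛⬛⬜🟩🟩⬜🟩🟦
⬛⬛⬛⬛🟩🟩⬛⬜🟦🟫

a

⬛⬛⬛⬛⬛❓❓❓❓❓
⬛⬛⬛⬛⬛🟩⬛⬛🟦🟦
⬛⬛⬛⬛⬛🟦🟩⬜🟫🟩
⬛⬛⬛⬛⬛🟦⬜🟩⬜🟦
⬛⬛⬛⬛⬛⬜🟩⬜⬜🟩
⬛⬛⬛⬛⬛🔴🟫🟫🟫🟫
⬛⬛⬛⬛⬛🟩🟫🟩🟩⬜
⬛⬛⬛⬛⬛🟦⬜🟩🟩⬛
⬛⬛⬛⬛⬛⬜🟩🟩⬜🟩
⬛⬛⬛⬛⬛🟩🟩⬛⬜🟦

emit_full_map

🟩⬛⬛🟦🟦❓❓
🟦🟩⬜🟫🟩🟫🟫
🟦⬜🟩⬜🟦⬛🟩
⬜🟩⬜⬜🟩🟩🟩
🔴🟫🟫🟫🟫🟫⬛
🟩🟫🟩🟩⬜⬜🟩
🟦⬜🟩🟩⬛🟩⬛
⬜🟩🟩⬜🟩🟦❓
🟩🟩⬛⬜🟦🟫❓

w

⬛⬛⬛⬛⬛❓❓❓❓❓
⬛⬛⬛⬛⬛❓❓❓❓❓
⬛⬛⬛⬛⬛🟩⬛⬛🟦🟦
⬛⬛⬛⬛⬛🟦🟩⬜🟫🟩
⬛⬛⬛⬛⬛🟦⬜🟩⬜🟦
⬛⬛⬛⬛⬛🔴🟩⬜⬜🟩
⬛⬛⬛⬛⬛🟩🟫🟫🟫🟫
⬛⬛⬛⬛⬛🟩🟫🟩🟩⬜
⬛⬛⬛⬛⬛🟦⬜🟩🟩⬛
⬛⬛⬛⬛⬛⬜🟩🟩⬜🟩

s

⬛⬛⬛⬛⬛❓❓❓❓❓
⬛⬛⬛⬛⬛🟩⬛⬛🟦🟦
⬛⬛⬛⬛⬛🟦🟩⬜🟫🟩
⬛⬛⬛⬛⬛🟦⬜🟩⬜🟦
⬛⬛⬛⬛⬛⬜🟩⬜⬜🟩
⬛⬛⬛⬛⬛🔴🟫🟫🟫🟫
⬛⬛⬛⬛⬛🟩🟫🟩🟩⬜
⬛⬛⬛⬛⬛🟦⬜🟩🟩⬛
⬛⬛⬛⬛⬛⬜🟩🟩⬜🟩
⬛⬛⬛⬛⬛🟩🟩⬛⬜🟦

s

⬛⬛⬛⬛⬛🟩⬛⬛🟦🟦
⬛⬛⬛⬛⬛🟦🟩⬜🟫🟩
⬛⬛⬛⬛⬛🟦⬜🟩⬜🟦
⬛⬛⬛⬛⬛⬜🟩⬜⬜🟩
⬛⬛⬛⬛⬛🟩🟫🟫🟫🟫
⬛⬛⬛⬛⬛🔴🟫🟩🟩⬜
⬛⬛⬛⬛⬛🟦⬜🟩🟩⬛
⬛⬛⬛⬛⬛⬜🟩🟩⬜🟩
⬛⬛⬛⬛⬛🟩🟩⬛⬜🟦
⬛⬛⬛⬛⬛❓❓❓❓❓


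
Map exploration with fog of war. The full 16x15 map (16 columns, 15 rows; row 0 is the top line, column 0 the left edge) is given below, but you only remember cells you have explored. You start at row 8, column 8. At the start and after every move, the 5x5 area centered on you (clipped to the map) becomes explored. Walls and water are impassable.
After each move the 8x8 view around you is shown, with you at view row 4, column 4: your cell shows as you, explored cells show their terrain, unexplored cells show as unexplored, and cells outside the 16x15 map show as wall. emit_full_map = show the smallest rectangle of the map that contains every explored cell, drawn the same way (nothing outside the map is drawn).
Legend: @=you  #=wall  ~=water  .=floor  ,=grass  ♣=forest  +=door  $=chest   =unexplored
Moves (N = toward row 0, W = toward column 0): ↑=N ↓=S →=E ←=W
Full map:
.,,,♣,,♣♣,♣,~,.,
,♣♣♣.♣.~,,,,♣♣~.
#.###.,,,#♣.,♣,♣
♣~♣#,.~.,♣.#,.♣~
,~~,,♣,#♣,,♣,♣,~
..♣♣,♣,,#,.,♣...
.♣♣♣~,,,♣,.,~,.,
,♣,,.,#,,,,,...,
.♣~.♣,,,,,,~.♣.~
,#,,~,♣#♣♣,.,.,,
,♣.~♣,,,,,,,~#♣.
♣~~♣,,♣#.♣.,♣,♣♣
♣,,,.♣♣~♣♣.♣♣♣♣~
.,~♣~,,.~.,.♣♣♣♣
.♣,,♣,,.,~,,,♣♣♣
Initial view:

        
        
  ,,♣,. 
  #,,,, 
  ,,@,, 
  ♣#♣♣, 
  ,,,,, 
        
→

        
        
 ,,♣,., 
 #,,,,, 
 ,,,@,~ 
 ♣#♣♣,. 
 ,,,,,, 
        

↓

        
 ,,♣,., 
 #,,,,, 
 ,,,,,~ 
 ♣#♣@,. 
 ,,,,,, 
  #.♣., 
        

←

        
  ,,♣,.,
  #,,,,,
  ,,,,,~
  ♣#@♣,.
  ,,,,,,
  ♣#.♣.,
        

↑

        
        
  ,,♣,.,
  #,,,,,
  ,,@,,~
  ♣#♣♣,.
  ,,,,,,
  ♣#.♣.,

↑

        
        
  ,,#,. 
  ,,♣,.,
  #,@,,,
  ,,,,,~
  ♣#♣♣,.
  ,,,,,,

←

        
        
  ♣,,#,.
  ,,,♣,.
  ,#@,,,
  ,,,,,,
  ,♣#♣♣,
   ,,,,,

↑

        
        
  ♣,#♣, 
  ♣,,#,.
  ,,@♣,.
  ,#,,,,
  ,,,,,,
  ,♣#♣♣,

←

        
        
  ,♣,#♣,
  ,♣,,#,
  ~,@,♣,
  .,#,,,
  ♣,,,,,
   ,♣#♣♣

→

        
        
 ,♣,#♣, 
 ,♣,,#,.
 ~,,@♣,.
 .,#,,,,
 ♣,,,,,,
  ,♣#♣♣,

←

        
        
  ,♣,#♣,
  ,♣,,#,
  ~,@,♣,
  .,#,,,
  ♣,,,,,
   ,♣#♣♣

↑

        
        
  ,.~., 
  ,♣,#♣,
  ,♣@,#,
  ~,,,♣,
  .,#,,,
  ♣,,,,,

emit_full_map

,.~.,   
,♣,#♣,  
,♣@,#,. 
~,,,♣,.,
.,#,,,,,
♣,,,,,,~
 ,♣#♣♣,.
  ,,,,,,
  ♣#.♣.,

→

        
        
 ,.~.,♣ 
 ,♣,#♣, 
 ,♣,@#,.
 ~,,,♣,.
 .,#,,,,
 ♣,,,,,,

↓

        
 ,.~.,♣ 
 ,♣,#♣, 
 ,♣,,#,.
 ~,,@♣,.
 .,#,,,,
 ♣,,,,,,
  ,♣#♣♣,

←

        
  ,.~.,♣
  ,♣,#♣,
  ,♣,,#,
  ~,@,♣,
  .,#,,,
  ♣,,,,,
   ,♣#♣♣

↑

        
        
  ,.~.,♣
  ,♣,#♣,
  ,♣@,#,
  ~,,,♣,
  .,#,,,
  ♣,,,,,

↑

        
        
  #.,,, 
  ,.~.,♣
  ,♣@#♣,
  ,♣,,#,
  ~,,,♣,
  .,#,,,

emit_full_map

#.,,,   
,.~.,♣  
,♣@#♣,  
,♣,,#,. 
~,,,♣,.,
.,#,,,,,
♣,,,,,,~
 ,♣#♣♣,.
  ,,,,,,
  ♣#.♣.,

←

        
        
  ##.,,,
  #,.~.,
  ,,@,#♣
  ♣,♣,,#
  ♣~,,,♣
   .,#,,

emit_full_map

##.,,,   
#,.~.,♣  
,,@,#♣,  
♣,♣,,#,. 
♣~,,,♣,.,
 .,#,,,,,
 ♣,,,,,,~
  ,♣#♣♣,.
   ,,,,,,
   ♣#.♣.,


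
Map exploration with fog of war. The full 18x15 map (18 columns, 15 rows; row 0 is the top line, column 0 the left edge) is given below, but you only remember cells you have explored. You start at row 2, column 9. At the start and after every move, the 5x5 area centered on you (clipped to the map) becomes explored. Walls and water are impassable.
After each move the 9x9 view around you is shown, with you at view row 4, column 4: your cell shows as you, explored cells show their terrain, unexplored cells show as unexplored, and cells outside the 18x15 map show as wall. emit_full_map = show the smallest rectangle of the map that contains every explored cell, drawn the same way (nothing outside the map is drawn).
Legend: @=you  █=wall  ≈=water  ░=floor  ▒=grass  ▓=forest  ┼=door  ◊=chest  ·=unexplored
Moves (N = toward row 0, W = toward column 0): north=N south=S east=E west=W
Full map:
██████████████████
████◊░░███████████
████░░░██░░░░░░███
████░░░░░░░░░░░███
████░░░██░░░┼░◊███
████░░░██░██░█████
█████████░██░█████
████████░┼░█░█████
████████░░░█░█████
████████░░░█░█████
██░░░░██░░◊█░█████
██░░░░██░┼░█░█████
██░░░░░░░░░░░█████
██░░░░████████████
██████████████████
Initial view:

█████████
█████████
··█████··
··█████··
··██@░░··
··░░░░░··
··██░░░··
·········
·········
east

█████████
█████████
·██████··
·██████··
·██░@░░··
·░░░░░░··
·██░░░┼··
·········
·········

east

█████████
█████████
███████··
███████··
██░░@░░··
░░░░░░░··
██░░░┼░··
·········
·········

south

█████████
███████··
███████··
██░░░░░··
░░░░@░░··
██░░░┼░··
··░██░█··
·········
·········

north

█████████
█████████
███████··
███████··
██░░@░░··
░░░░░░░··
██░░░┼░··
··░██░█··
·········

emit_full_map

███████
███████
██░░@░░
░░░░░░░
██░░░┼░
··░██░█

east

█████████
█████████
███████··
███████··
█░░░@░░··
░░░░░░░··
█░░░┼░◊··
·░██░█···
·········

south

█████████
███████··
███████··
█░░░░░░··
░░░░@░░··
█░░░┼░◊··
·░██░██··
·········
·········

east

█████████
██████···
███████··
░░░░░░█··
░░░░@░█··
░░░┼░◊█··
░██░███··
·········
·········

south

██████···
███████··
░░░░░░█··
░░░░░░█··
░░░┼@◊█··
░██░███··
··█░███··
·········
·········

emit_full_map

████████·
█████████
██░░░░░░█
░░░░░░░░█
██░░░┼@◊█
··░██░███
····█░███

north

█████████
██████···
███████··
░░░░░░█··
░░░░@░█··
░░░┼░◊█··
░██░███··
··█░███··
·········

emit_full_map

████████·
█████████
██░░░░░░█
░░░░░░@░█
██░░░┼░◊█
··░██░███
····█░███
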